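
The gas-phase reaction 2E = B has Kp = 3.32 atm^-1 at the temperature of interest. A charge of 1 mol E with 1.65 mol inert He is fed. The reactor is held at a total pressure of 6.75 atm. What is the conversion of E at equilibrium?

Let X = conversion of E (basis 1 mol E); extent of reaction ξ = 0.5X.
Moles: n_E = 1 − X; n_B = 0.5X; n_I = 1.65 (inert).
Summing: n_T = 2.65 − 0.5X.
y_i = n_i/n_T, p_i = y_i·P. Kp = p_B / (p_E^2).
Setting this equal to 3.32 atm^-1 and taking the physical root (0 < X < 1) gives X = 0.800.

X = 0.800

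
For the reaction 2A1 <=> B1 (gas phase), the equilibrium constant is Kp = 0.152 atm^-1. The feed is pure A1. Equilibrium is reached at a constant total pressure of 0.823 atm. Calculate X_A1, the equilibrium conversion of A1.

X = 0.184

Let X = conversion of A1 (basis 1 mol A1); extent of reaction ξ = 0.5X.
Mole table: n_A1 = 1 − X; n_B1 = 0.5X.
Summing: n_T = 1 − 0.5X.
With p_i = (n_i/n_T)P, Kp = p_B1 / (p_A1^2).
Setting this equal to 0.152 atm^-1 and taking the physical root (0 < X < 1) gives X = 0.184.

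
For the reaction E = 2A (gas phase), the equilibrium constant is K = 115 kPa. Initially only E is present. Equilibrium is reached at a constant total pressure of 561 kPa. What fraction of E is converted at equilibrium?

Basis: 1 mol E initially; let X = conversion of E. Extent ξ = X.
Mole table: n_E = 1 − X; n_A = 2X.
Total moles n_T = 1 + X.
Mole fractions y_i = n_i/n_T; K = p_A^2 / (p_E) with p_i = y_i·P.
Equating to 115 kPa and solving on 0 < X < 1: X = 0.221.

X = 0.221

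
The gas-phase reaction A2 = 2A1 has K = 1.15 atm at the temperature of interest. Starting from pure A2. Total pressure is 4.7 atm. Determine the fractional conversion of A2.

X = 0.240

Take 1 mol A2 as basis and let X be its fractional conversion, so ξ = X.
Species balance: n_A2 = 1 − X; n_A1 = 2X.
Total moles n_T = 1 + X.
Mole fractions y_i = n_i/n_T; K = p_A1^2 / (p_A2) with p_i = y_i·P.
Setting this equal to 1.15 atm and taking the physical root (0 < X < 1) gives X = 0.240.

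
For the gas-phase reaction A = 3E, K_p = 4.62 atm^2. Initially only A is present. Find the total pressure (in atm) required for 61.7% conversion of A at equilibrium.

P = 1.18 atm

Basis: 1 mol A initially; let X = conversion of A. Extent ξ = X.
Mole table: n_A = 1 − X; n_E = 3X.
Total moles n_T = 1 + 2X.
K_p = p_E^3 / (p_A) with p_i = (n_i/n_T)·P.
At X = 0.617: the mole-fraction product g(X) = Π y_i^ν_i = 3.318. Since K_p = g(X)·P^{2}, P = (K_p/g)^(1/2) = (4.62/3.318)^(1/2) = 1.18 atm.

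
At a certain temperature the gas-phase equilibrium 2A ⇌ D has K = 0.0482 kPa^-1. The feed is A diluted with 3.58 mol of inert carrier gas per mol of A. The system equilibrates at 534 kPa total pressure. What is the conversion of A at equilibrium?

X = 0.752

Let X = conversion of A (basis 1 mol A); extent of reaction ξ = 0.5X.
Moles: n_A = 1 − X; n_D = 0.5X; n_I = 3.58 (inert).
n_T = Σnᵢ = 4.58 − 0.5X.
With p_i = (n_i/n_T)P, K = p_D / (p_A^2).
This yields a degree-2 equation in X; solving on (0,1), X = 0.752.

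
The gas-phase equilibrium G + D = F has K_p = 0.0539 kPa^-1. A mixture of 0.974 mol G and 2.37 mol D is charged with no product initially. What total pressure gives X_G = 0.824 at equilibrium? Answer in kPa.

Take 0.974 mol G as basis and let X be its fractional conversion, so ξ = 0.974X.
Mole table: n_G = 0.974 − 0.974X; n_D = 2.37 − 0.974X; n_F = 0.974X.
Summing: n_T = 3.34 − 0.974X.
K_p = p_F / (p_G p_D) with p_i = (n_i/n_T)·P.
At X = 0.824: the mole-fraction product g(X) = Π y_i^ν_i = 7.591. Since K_p = g(X)·P^{-1}, P = (g/K_p)^(1/1) = (7.591/0.0539)^(1/1) = 141 kPa.

P = 141 kPa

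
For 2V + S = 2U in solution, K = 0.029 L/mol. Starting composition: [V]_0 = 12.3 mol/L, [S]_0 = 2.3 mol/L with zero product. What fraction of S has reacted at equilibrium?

X = 0.435

Let X = conversion of S; extent ξ = 2.3·X mol/L.
Concentrations: [V] = 12.3 − 4.6X; [S] = 2.3 − 2.3X; [U] = 4.6X.
K = [U]^2 / ([V]^2 [S]).
This equals 0.029 at X = 0.435 (the root in 0 < X < 1).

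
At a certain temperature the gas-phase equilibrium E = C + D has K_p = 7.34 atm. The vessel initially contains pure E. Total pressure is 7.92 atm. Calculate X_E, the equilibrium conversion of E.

X = 0.694

Let X = conversion of E (basis 1 mol E); extent of reaction ξ = X.
At extent ξ: n_E = 1 − X; n_C = X; n_D = X.
Total moles n_T = 1 + X.
With p_i = (n_i/n_T)P, K_p = p_C p_D / (p_E).
This yields a degree-2 equation in X; solving on (0,1), X = 0.694.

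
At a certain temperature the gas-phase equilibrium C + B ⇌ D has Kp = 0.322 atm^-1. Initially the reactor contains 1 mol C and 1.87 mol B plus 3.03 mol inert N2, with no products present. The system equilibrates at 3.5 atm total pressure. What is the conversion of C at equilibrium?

X = 0.245

Let X = conversion of C (basis 1 mol C); extent of reaction ξ = X.
At extent ξ: n_C = 1 − X; n_B = 1.87 − X; n_D = X; n_I = 3.03 (inert).
n_T = Σnᵢ = 5.9 − X.
With p_i = (n_i/n_T)P, Kp = p_D / (p_C p_B).
Equating to 0.322 atm^-1 and solving on 0 < X < 1: X = 0.245.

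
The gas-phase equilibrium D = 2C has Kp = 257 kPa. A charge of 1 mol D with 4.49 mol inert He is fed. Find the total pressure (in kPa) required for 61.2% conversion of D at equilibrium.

P = 406 kPa

Basis: 1 mol D initially; let X = conversion of D. Extent ξ = X.
Species balance: n_D = 1 − X; n_C = 2X; n_I = 4.49 (inert).
Total moles n_T = 5.49 + X.
Kp = p_C^2 / (p_D) with p_i = (n_i/n_T)·P.
At X = 0.612: the mole-fraction product g(X) = Π y_i^ν_i = 0.6328. Since Kp = g(X)·P^{1}, P = (Kp/g)^(1/1) = (257/0.6328)^(1/1) = 406 kPa.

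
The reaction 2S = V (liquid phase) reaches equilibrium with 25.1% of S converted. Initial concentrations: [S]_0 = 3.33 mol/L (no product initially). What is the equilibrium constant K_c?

Let X = conversion of S.
Concentrations: [S] = 3.33 − 3.33X; [V] = 1.67X.
At X = 0.251: [S] = 2.49, [V] = 0.418.
K_c = [V] / ([S]^2) = 0.0672 L/mol.

K_c = 0.0672 L/mol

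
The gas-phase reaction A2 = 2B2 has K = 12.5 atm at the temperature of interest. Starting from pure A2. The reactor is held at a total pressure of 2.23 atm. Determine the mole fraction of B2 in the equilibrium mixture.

y_B2 = 0.866

Let X = conversion of A2 (basis 1 mol A2); extent of reaction ξ = X.
At extent ξ: n_A2 = 1 − X; n_B2 = 2X.
n_T = Σnᵢ = 1 + X.
With p_i = (n_i/n_T)P, K = p_B2^2 / (p_A2).
Equating to 12.5 atm and solving on 0 < X < 1: X = 0.764.
Then n_B2 = 1.53, n_T = 1.76, so y_B2 = 0.866.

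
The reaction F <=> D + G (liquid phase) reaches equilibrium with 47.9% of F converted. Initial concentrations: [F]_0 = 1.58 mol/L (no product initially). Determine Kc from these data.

Let X = conversion of F.
Concentrations: [F] = 1.58 − 1.58X; [D] = 1.58X; [G] = 1.58X.
At X = 0.479: [F] = 0.823, [D] = 0.757, [G] = 0.757.
Kc = [D] [G] / ([F]) = 0.696 mol/L.

Kc = 0.696 mol/L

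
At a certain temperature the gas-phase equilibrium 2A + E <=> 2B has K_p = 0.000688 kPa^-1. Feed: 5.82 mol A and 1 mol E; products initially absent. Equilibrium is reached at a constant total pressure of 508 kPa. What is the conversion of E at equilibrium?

Let X = conversion of E (basis 1 mol E); extent of reaction ξ = X.
At extent ξ: n_A = 5.82 − 2X; n_E = 1 − X; n_B = 2X.
Summing: n_T = 6.82 − X.
Mole fractions y_i = n_i/n_T; K_p = p_B^2 / (p_A^2 p_E) with p_i = y_i·P.
Substituting and setting equal to 0.000688 kPa^-1 gives a polynomial in X; the root in (0,1) is X = 0.435.

X = 0.435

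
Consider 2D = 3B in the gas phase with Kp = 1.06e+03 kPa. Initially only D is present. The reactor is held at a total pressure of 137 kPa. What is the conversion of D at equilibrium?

X = 0.680

Let X = conversion of D (basis 1 mol D); extent of reaction ξ = 0.5X.
Moles: n_D = 1 − X; n_B = 1.5X.
n_T = Σnᵢ = 1 + 0.5X.
y_i = n_i/n_T, p_i = y_i·P. Kp = p_B^3 / (p_D^2).
Setting this equal to 1.06e+03 kPa and taking the physical root (0 < X < 1) gives X = 0.680.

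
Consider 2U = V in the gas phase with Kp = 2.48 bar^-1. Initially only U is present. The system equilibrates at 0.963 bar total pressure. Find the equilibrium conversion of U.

X = 0.692

Basis: 1 mol U initially; let X = conversion of U. Extent ξ = 0.5X.
Mole table: n_U = 1 − X; n_V = 0.5X.
Summing: n_T = 1 − 0.5X.
Mole fractions y_i = n_i/n_T; Kp = p_V / (p_U^2) with p_i = y_i·P.
Substituting and setting equal to 2.48 bar^-1 gives a polynomial in X; the root in (0,1) is X = 0.692.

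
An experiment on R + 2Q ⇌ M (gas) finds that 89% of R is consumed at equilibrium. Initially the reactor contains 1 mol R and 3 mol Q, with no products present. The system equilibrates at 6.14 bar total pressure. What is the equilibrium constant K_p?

Let X = conversion of R (basis 1 mol R); extent of reaction ξ = X.
Mole table: n_R = 1 − X; n_Q = 3 − 2X; n_M = X.
Summing: n_T = 4 − 2X.
At X = 0.89: n_R = 0.11, n_Q = 1.22, n_M = 0.89, n_T = 2.22.
p_i = (n_i/n_T)·P. K_p = p_M / (p_R p_Q^2) = 0.711 bar^-2.

K_p = 0.711 bar^-2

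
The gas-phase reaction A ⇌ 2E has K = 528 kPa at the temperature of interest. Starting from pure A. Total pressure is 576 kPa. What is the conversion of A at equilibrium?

X = 0.432

Take 1 mol A as basis and let X be its fractional conversion, so ξ = X.
Species balance: n_A = 1 − X; n_E = 2X.
Summing: n_T = 1 + X.
Mole fractions y_i = n_i/n_T; K = p_E^2 / (p_A) with p_i = y_i·P.
Substituting and setting equal to 528 kPa gives a polynomial in X; the root in (0,1) is X = 0.432.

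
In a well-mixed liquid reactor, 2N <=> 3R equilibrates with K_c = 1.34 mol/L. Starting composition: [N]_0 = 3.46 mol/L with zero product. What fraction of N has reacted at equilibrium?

X = 0.361

Let X = conversion of N; extent ξ = 3.46X/2 mol/L.
Concentrations: [N] = 3.46 − 3.46X; [R] = 5.19X.
K_c = [R]^3 / ([N]^2).
Equating to 1.34 mol/L: the physical root is X = 0.361.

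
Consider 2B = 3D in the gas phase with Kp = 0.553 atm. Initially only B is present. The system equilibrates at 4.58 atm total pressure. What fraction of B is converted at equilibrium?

X = 0.277

Let X = conversion of B (basis 1 mol B); extent of reaction ξ = 0.5X.
At extent ξ: n_B = 1 − X; n_D = 1.5X.
Total moles n_T = 1 + 0.5X.
Mole fractions y_i = n_i/n_T; Kp = p_D^3 / (p_B^2) with p_i = y_i·P.
Setting this equal to 0.553 atm and taking the physical root (0 < X < 1) gives X = 0.277.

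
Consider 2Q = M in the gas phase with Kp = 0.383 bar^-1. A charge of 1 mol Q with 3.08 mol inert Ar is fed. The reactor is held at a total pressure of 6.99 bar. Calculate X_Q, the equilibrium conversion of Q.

Let X = conversion of Q (basis 1 mol Q); extent of reaction ξ = 0.5X.
Mole table: n_Q = 1 − X; n_M = 0.5X; n_I = 3.08 (inert).
n_T = Σnᵢ = 4.08 − 0.5X.
y_i = n_i/n_T, p_i = y_i·P. Kp = p_M / (p_Q^2).
This yields a degree-2 equation in X; solving on (0,1), X = 0.438.

X = 0.438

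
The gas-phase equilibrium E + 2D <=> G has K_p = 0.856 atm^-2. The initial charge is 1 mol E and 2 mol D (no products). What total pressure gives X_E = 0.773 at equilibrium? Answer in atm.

P = 6.39 atm

Basis: 1 mol E initially; let X = conversion of E. Extent ξ = X.
Mole table: n_E = 1 − X; n_D = 2 − 2X; n_G = X.
Total moles n_T = 3 − 2X.
K_p = p_G / (p_E p_D^2) with p_i = (n_i/n_T)·P.
At X = 0.773: the mole-fraction product g(X) = Π y_i^ν_i = 34.93. Since K_p = g(X)·P^{-2}, P = (g/K_p)^(1/2) = (34.93/0.856)^(1/2) = 6.39 atm.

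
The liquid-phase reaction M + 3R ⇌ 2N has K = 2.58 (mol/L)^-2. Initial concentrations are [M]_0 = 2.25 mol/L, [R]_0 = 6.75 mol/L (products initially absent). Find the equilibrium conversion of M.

Let X = conversion of M; extent ξ = 2.25·X mol/L.
Concentrations: [M] = 2.25 − 2.25X; [R] = 6.75 − 6.75X; [N] = 4.5X.
K = [N]^2 / ([M] [R]^3).
This equals 2.58 at X = 0.723 (the root in 0 < X < 1).

X = 0.723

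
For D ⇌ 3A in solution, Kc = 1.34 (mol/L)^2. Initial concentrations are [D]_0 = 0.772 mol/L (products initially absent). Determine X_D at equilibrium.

X = 0.374

Let X = conversion of D; extent ξ = 0.772·X mol/L.
Concentrations: [D] = 0.772 − 0.772X; [A] = 2.32X.
Kc = [A]^3 / ([D]).
This equals 1.34 at X = 0.374 (the root in 0 < X < 1).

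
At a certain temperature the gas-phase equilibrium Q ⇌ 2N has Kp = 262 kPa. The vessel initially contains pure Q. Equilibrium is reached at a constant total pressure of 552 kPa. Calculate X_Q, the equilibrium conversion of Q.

Take 1 mol Q as basis and let X be its fractional conversion, so ξ = X.
Mole table: n_Q = 1 − X; n_N = 2X.
Summing: n_T = 1 + X.
With p_i = (n_i/n_T)P, Kp = p_N^2 / (p_Q).
Setting this equal to 262 kPa and taking the physical root (0 < X < 1) gives X = 0.326.

X = 0.326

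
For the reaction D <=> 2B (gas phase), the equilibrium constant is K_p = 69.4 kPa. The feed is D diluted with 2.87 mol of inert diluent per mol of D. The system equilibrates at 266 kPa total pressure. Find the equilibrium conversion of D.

X = 0.407

Let X = conversion of D (basis 1 mol D); extent of reaction ξ = X.
Moles: n_D = 1 − X; n_B = 2X; n_I = 2.87 (inert).
Summing: n_T = 3.87 + X.
With p_i = (n_i/n_T)P, K_p = p_B^2 / (p_D).
Setting this equal to 69.4 kPa and taking the physical root (0 < X < 1) gives X = 0.407.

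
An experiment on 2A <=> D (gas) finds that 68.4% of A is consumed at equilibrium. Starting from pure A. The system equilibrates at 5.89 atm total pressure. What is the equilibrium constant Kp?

Kp = 0.383 atm^-1

Let X = conversion of A (basis 1 mol A); extent of reaction ξ = 0.5X.
Species balance: n_A = 1 − X; n_D = 0.5X.
Summing: n_T = 1 − 0.5X.
At X = 0.684: n_A = 0.316, n_D = 0.342, n_T = 0.658.
p_i = (n_i/n_T)·P. Kp = p_D / (p_A^2) = 0.383 atm^-1.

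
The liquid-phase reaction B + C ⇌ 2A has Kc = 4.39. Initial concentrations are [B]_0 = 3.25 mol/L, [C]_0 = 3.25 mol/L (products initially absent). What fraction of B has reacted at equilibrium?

X = 0.512

Let X = conversion of B; extent ξ = 3.25·X mol/L.
Concentrations: [B] = 3.25 − 3.25X; [C] = 3.25 − 3.25X; [A] = 6.5X.
Kc = [A]^2 / ([B] [C]).
Setting equal to 4.39 and solving for X on (0,1) gives X = 0.512.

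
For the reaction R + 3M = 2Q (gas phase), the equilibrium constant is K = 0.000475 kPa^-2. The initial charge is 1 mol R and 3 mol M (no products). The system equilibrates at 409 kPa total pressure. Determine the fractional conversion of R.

Basis: 1 mol R initially; let X = conversion of R. Extent ξ = X.
Moles: n_R = 1 − X; n_M = 3 − 3X; n_Q = 2X.
Total moles n_T = 4 − 2X.
Mole fractions y_i = n_i/n_T; K = p_Q^2 / (p_R p_M^3) with p_i = y_i·P.
This yields a degree-4 equation in X; solving on (0,1), X = 0.718.

X = 0.718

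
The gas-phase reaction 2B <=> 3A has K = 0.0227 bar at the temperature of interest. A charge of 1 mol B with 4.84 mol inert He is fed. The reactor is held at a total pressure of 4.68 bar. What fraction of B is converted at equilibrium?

X = 0.179

Take 1 mol B as basis and let X be its fractional conversion, so ξ = 0.5X.
Species balance: n_B = 1 − X; n_A = 1.5X; n_I = 4.84 (inert).
Total moles n_T = 5.84 + 0.5X.
y_i = n_i/n_T, p_i = y_i·P. K = p_A^3 / (p_B^2).
Substituting and setting equal to 0.0227 bar gives a polynomial in X; the root in (0,1) is X = 0.179.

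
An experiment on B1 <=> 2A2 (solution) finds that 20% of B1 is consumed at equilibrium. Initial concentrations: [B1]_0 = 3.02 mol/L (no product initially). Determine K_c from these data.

K_c = 0.604 mol/L

Let X = conversion of B1.
Concentrations: [B1] = 3.02 − 3.02X; [A2] = 6.04X.
At X = 0.2: [B1] = 2.42, [A2] = 1.21.
K_c = [A2]^2 / ([B1]) = 0.604 mol/L.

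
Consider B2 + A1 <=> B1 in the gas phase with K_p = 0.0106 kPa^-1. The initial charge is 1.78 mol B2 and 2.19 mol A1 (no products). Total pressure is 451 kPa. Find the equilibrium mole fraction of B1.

y_B1 = 0.402

Basis: 1.78 mol B2 initially; let X = conversion of B2. Extent ξ = 1.78X.
Moles: n_B2 = 1.78 − 1.78X; n_A1 = 2.19 − 1.78X; n_B1 = 1.78X.
Summing: n_T = 3.97 − 1.78X.
With p_i = (n_i/n_T)P, K_p = p_B1 / (p_B2 p_A1).
This yields a degree-2 equation in X; solving on (0,1), X = 0.640.
Then n_B1 = 1.14, n_T = 2.83, so y_B1 = 0.402.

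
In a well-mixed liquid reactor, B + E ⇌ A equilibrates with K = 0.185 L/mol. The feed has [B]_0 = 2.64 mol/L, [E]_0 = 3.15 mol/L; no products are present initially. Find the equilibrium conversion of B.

X = 0.303

Let X = conversion of B; extent ξ = 2.64·X mol/L.
Concentrations: [B] = 2.64 − 2.64X; [E] = 3.15 − 2.64X; [A] = 2.64X.
K = [A] / ([B] [E]).
This equals 0.185 at X = 0.303 (the root in 0 < X < 1).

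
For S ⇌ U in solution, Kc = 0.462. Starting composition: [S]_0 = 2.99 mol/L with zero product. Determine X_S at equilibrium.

X = 0.316

Let X = conversion of S; extent ξ = 2.99·X mol/L.
Concentrations: [S] = 2.99 − 2.99X; [U] = 2.99X.
Kc = [U] / ([S]).
Solving Kc = 0.462 for X ∈ (0,1): X = 0.316.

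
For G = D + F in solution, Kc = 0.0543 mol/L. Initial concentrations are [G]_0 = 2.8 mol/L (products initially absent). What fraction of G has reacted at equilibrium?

Let X = conversion of G; extent ξ = 2.8·X mol/L.
Concentrations: [G] = 2.8 − 2.8X; [D] = 2.8X; [F] = 2.8X.
Kc = [D] [F] / ([G]).
Setting equal to 0.0543 and solving for X on (0,1) gives X = 0.130.

X = 0.130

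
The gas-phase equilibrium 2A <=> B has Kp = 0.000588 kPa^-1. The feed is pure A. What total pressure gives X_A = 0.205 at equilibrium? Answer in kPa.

P = 248 kPa

Let X = conversion of A (basis 1 mol A); extent of reaction ξ = 0.5X.
Moles: n_A = 1 − X; n_B = 0.5X.
Total moles n_T = 1 − 0.5X.
Kp = p_B / (p_A^2) with p_i = (n_i/n_T)·P.
At X = 0.205: the mole-fraction product g(X) = Π y_i^ν_i = 0.1456. Since Kp = g(X)·P^{-1}, P = (g/Kp)^(1/1) = (0.1456/0.000588)^(1/1) = 248 kPa.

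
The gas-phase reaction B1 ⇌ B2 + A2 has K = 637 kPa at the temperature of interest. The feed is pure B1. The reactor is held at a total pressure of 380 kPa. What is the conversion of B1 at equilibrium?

X = 0.791

Basis: 1 mol B1 initially; let X = conversion of B1. Extent ξ = X.
Species balance: n_B1 = 1 − X; n_B2 = X; n_A2 = X.
Summing: n_T = 1 + X.
With p_i = (n_i/n_T)P, K = p_B2 p_A2 / (p_B1).
This yields a degree-2 equation in X; solving on (0,1), X = 0.791.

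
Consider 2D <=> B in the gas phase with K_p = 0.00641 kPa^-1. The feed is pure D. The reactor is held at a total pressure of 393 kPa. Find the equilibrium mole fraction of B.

y_B = 0.538

Basis: 1 mol D initially; let X = conversion of D. Extent ξ = 0.5X.
Species balance: n_D = 1 − X; n_B = 0.5X.
Summing: n_T = 1 − 0.5X.
Mole fractions y_i = n_i/n_T; K_p = p_B / (p_D^2) with p_i = y_i·P.
Setting this equal to 0.00641 kPa^-1 and taking the physical root (0 < X < 1) gives X = 0.700.
Then n_B = 0.35, n_T = 0.65, so y_B = 0.538.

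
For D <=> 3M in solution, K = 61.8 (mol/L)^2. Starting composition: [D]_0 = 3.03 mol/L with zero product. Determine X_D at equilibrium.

Let X = conversion of D; extent ξ = 3.03·X mol/L.
Concentrations: [D] = 3.03 − 3.03X; [M] = 9.09X.
K = [M]^3 / ([D]).
Setting equal to 61.8 and solving for X on (0,1) gives X = 0.500.

X = 0.500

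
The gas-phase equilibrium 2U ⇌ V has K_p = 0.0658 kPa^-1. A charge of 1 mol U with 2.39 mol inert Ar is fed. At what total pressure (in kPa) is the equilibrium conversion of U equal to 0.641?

P = 116 kPa

Take 1 mol U as basis and let X be its fractional conversion, so ξ = 0.5X.
At extent ξ: n_U = 1 − X; n_V = 0.5X; n_I = 2.39 (inert).
Summing: n_T = 3.39 − 0.5X.
K_p = p_V / (p_U^2) with p_i = (n_i/n_T)·P.
At X = 0.641: the mole-fraction product g(X) = Π y_i^ν_i = 7.633. Since K_p = g(X)·P^{-1}, P = (g/K_p)^(1/1) = (7.633/0.0658)^(1/1) = 116 kPa.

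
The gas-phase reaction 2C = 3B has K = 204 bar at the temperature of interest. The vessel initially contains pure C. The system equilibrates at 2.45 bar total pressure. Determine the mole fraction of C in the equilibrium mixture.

Take 1 mol C as basis and let X be its fractional conversion, so ξ = 0.5X.
Mole table: n_C = 1 − X; n_B = 1.5X.
n_T = Σnᵢ = 1 + 0.5X.
Mole fractions y_i = n_i/n_T; K = p_B^3 / (p_C^2) with p_i = y_i·P.
Equating to 204 bar and solving on 0 < X < 1: X = 0.865.
Then n_C = 0.135, n_T = 1.43, so y_C = 0.094.

y_C = 0.094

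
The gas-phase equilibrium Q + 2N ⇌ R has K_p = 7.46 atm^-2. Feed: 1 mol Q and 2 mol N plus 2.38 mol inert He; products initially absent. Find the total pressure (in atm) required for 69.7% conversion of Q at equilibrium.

Basis: 1 mol Q initially; let X = conversion of Q. Extent ξ = X.
At extent ξ: n_Q = 1 − X; n_N = 2 − 2X; n_R = X; n_I = 2.38 (inert).
n_T = Σnᵢ = 5.38 − 2X.
K_p = p_R / (p_Q p_N^2) with p_i = (n_i/n_T)·P.
At X = 0.697: the mole-fraction product g(X) = Π y_i^ν_i = 99.52. Since K_p = g(X)·P^{-2}, P = (g/K_p)^(1/2) = (99.52/7.46)^(1/2) = 3.65 atm.

P = 3.65 atm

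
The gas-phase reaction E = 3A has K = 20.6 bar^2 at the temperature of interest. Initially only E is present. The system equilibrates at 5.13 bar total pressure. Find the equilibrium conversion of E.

X = 0.382

Basis: 1 mol E initially; let X = conversion of E. Extent ξ = X.
Mole table: n_E = 1 − X; n_A = 3X.
n_T = Σnᵢ = 1 + 2X.
y_i = n_i/n_T, p_i = y_i·P. K = p_A^3 / (p_E).
Setting this equal to 20.6 bar^2 and taking the physical root (0 < X < 1) gives X = 0.382.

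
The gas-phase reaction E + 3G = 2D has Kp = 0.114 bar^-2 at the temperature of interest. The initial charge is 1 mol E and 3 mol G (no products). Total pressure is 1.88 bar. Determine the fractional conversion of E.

Basis: 1 mol E initially; let X = conversion of E. Extent ξ = X.
Moles: n_E = 1 − X; n_G = 3 − 3X; n_D = 2X.
Total moles n_T = 4 − 2X.
Mole fractions y_i = n_i/n_T; Kp = p_D^2 / (p_E p_G^3) with p_i = y_i·P.
Substituting and setting equal to 0.114 bar^-2 gives a polynomial in X; the root in (0,1) is X = 0.260.

X = 0.260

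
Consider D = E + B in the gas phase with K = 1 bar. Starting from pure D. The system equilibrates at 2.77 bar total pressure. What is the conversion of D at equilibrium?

Basis: 1 mol D initially; let X = conversion of D. Extent ξ = X.
Mole table: n_D = 1 − X; n_E = X; n_B = X.
Summing: n_T = 1 + X.
With p_i = (n_i/n_T)P, K = p_E p_B / (p_D).
Substituting and setting equal to 1 bar gives a polynomial in X; the root in (0,1) is X = 0.515.

X = 0.515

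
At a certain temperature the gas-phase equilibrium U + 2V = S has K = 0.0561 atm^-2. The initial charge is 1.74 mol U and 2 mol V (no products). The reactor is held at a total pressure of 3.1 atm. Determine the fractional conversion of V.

X = 0.193

Take 2 mol V as basis and let X be its fractional conversion, so ξ = X.
Species balance: n_U = 1.74 − X; n_V = 2 − 2X; n_S = X.
Total moles n_T = 3.74 − 2X.
With p_i = (n_i/n_T)P, K = p_S / (p_U p_V^2).
Equating to 0.0561 atm^-2 and solving on 0 < X < 1: X = 0.193.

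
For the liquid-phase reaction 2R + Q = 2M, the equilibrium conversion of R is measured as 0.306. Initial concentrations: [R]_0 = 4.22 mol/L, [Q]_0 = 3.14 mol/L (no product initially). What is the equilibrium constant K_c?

Let X = conversion of R.
Concentrations: [R] = 4.22 − 4.22X; [Q] = 3.14 − 2.11X; [M] = 4.22X.
At X = 0.306: [R] = 2.93, [Q] = 2.49, [M] = 1.29.
K_c = [M]^2 / ([R]^2 [Q]) = 0.0779 L/mol.

K_c = 0.0779 L/mol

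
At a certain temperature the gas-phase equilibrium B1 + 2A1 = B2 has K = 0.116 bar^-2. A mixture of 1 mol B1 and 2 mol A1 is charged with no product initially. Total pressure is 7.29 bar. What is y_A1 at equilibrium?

y_A1 = 0.463

Let X = conversion of B1 (basis 1 mol B1); extent of reaction ξ = X.
Mole table: n_B1 = 1 − X; n_A1 = 2 − 2X; n_B2 = X.
n_T = Σnᵢ = 3 − 2X.
Mole fractions y_i = n_i/n_T; K = p_B2 / (p_B1 p_A1^2) with p_i = y_i·P.
Setting this equal to 0.116 bar^-2 and taking the physical root (0 < X < 1) gives X = 0.569.
Then n_A1 = 0.862, n_T = 1.86, so y_A1 = 0.463.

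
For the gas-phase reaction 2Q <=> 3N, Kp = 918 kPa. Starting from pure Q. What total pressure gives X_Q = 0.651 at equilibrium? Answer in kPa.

Let X = conversion of Q (basis 1 mol Q); extent of reaction ξ = 0.5X.
Mole table: n_Q = 1 − X; n_N = 1.5X.
n_T = Σnᵢ = 1 + 0.5X.
Kp = p_N^3 / (p_Q^2) with p_i = (n_i/n_T)·P.
At X = 0.651: the mole-fraction product g(X) = Π y_i^ν_i = 5.767. Since Kp = g(X)·P^{1}, P = (Kp/g)^(1/1) = (918/5.767)^(1/1) = 159 kPa.

P = 159 kPa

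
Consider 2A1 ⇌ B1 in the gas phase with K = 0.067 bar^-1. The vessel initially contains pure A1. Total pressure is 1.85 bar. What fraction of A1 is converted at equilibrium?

Take 1 mol A1 as basis and let X be its fractional conversion, so ξ = 0.5X.
Species balance: n_A1 = 1 − X; n_B1 = 0.5X.
Total moles n_T = 1 − 0.5X.
With p_i = (n_i/n_T)P, K = p_B1 / (p_A1^2).
Substituting and setting equal to 0.067 bar^-1 gives a polynomial in X; the root in (0,1) is X = 0.182.

X = 0.182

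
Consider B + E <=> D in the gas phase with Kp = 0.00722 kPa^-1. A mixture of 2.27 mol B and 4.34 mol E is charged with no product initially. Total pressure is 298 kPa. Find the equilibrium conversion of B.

X = 0.553

Basis: 2.27 mol B initially; let X = conversion of B. Extent ξ = 2.27X.
At extent ξ: n_B = 2.27 − 2.27X; n_E = 4.34 − 2.27X; n_D = 2.27X.
n_T = Σnᵢ = 6.61 − 2.27X.
With p_i = (n_i/n_T)P, Kp = p_D / (p_B p_E).
Substituting and setting equal to 0.00722 kPa^-1 gives a polynomial in X; the root in (0,1) is X = 0.553.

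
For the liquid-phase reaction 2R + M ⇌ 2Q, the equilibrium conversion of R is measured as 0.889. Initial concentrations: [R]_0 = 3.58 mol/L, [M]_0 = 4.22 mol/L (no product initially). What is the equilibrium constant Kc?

Let X = conversion of R.
Concentrations: [R] = 3.58 − 3.58X; [M] = 4.22 − 1.79X; [Q] = 3.58X.
At X = 0.889: [R] = 0.397, [M] = 2.63, [Q] = 3.18.
Kc = [Q]^2 / ([R]^2 [M]) = 24.4 L/mol.

Kc = 24.4 L/mol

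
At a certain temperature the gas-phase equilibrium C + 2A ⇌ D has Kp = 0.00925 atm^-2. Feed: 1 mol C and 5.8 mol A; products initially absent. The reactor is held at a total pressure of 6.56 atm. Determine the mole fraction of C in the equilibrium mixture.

Basis: 1 mol C initially; let X = conversion of C. Extent ξ = X.
Mole table: n_C = 1 − X; n_A = 5.8 − 2X; n_D = X.
n_T = Σnᵢ = 6.8 − 2X.
With p_i = (n_i/n_T)P, Kp = p_D / (p_C p_A^2).
Setting this equal to 0.00925 atm^-2 and taking the physical root (0 < X < 1) gives X = 0.220.
Then n_C = 0.78, n_T = 6.36, so y_C = 0.123.

y_C = 0.123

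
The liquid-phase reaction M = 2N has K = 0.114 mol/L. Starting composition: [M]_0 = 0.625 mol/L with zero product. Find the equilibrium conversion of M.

Let X = conversion of M; extent ξ = 0.625·X mol/L.
Concentrations: [M] = 0.625 − 0.625X; [N] = 1.25X.
K = [N]^2 / ([M]).
Setting equal to 0.114 and solving for X on (0,1) gives X = 0.192.

X = 0.192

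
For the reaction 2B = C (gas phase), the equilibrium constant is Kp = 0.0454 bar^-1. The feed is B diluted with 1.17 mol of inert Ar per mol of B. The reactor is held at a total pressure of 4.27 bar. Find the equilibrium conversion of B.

Basis: 1 mol B initially; let X = conversion of B. Extent ξ = 0.5X.
Moles: n_B = 1 − X; n_C = 0.5X; n_I = 1.17 (inert).
Summing: n_T = 2.17 − 0.5X.
With p_i = (n_i/n_T)P, Kp = p_C / (p_B^2).
Setting this equal to 0.0454 bar^-1 and taking the physical root (0 < X < 1) gives X = 0.137.

X = 0.137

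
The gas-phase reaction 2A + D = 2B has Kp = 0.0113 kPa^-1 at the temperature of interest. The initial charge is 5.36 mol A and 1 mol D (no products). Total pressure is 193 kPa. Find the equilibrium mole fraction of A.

Basis: 1 mol D initially; let X = conversion of D. Extent ξ = X.
Mole table: n_A = 5.36 − 2X; n_D = 1 − X; n_B = 2X.
Total moles n_T = 6.36 − X.
y_i = n_i/n_T, p_i = y_i·P. Kp = p_B^2 / (p_A^2 p_D).
This yields a degree-3 equation in X; solving on (0,1), X = 0.689.
Then n_A = 3.98, n_T = 5.67, so y_A = 0.702.

y_A = 0.702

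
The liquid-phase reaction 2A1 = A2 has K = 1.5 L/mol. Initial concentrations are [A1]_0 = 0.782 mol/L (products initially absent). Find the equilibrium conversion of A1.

X = 0.526

Let X = conversion of A1; extent ξ = 0.782X/2 mol/L.
Concentrations: [A1] = 0.782 − 0.782X; [A2] = 0.391X.
K = [A2] / ([A1]^2).
Setting equal to 1.5 and solving for X on (0,1) gives X = 0.526.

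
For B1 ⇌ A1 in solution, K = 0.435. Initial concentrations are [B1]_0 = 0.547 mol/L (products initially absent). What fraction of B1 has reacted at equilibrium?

Let X = conversion of B1; extent ξ = 0.547·X mol/L.
Concentrations: [B1] = 0.547 − 0.547X; [A1] = 0.547X.
K = [A1] / ([B1]).
Equating to 0.435: the physical root is X = 0.303.

X = 0.303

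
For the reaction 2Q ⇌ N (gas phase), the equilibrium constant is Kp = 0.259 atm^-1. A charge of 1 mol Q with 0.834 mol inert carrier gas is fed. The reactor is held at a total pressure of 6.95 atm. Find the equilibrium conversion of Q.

X = 0.522

Let X = conversion of Q (basis 1 mol Q); extent of reaction ξ = 0.5X.
Mole table: n_Q = 1 − X; n_N = 0.5X; n_I = 0.834 (inert).
Summing: n_T = 1.83 − 0.5X.
With p_i = (n_i/n_T)P, Kp = p_N / (p_Q^2).
Equating to 0.259 atm^-1 and solving on 0 < X < 1: X = 0.522.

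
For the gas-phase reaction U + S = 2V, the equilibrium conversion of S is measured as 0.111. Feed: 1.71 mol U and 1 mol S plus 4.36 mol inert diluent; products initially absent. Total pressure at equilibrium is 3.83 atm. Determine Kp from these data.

Kp = 0.0347

Take 1 mol S as basis and let X be its fractional conversion, so ξ = X.
At extent ξ: n_U = 1.71 − X; n_S = 1 − X; n_V = 2X; n_I = 4.36 (inert).
n_T stays at 7.07 (no change in mole number).
At X = 0.111: n_U = 1.6, n_S = 0.889, n_V = 0.222, n_T = 7.07.
p_i = (n_i/n_T)·P. Kp = p_V^2 / (p_U p_S) = 0.0347.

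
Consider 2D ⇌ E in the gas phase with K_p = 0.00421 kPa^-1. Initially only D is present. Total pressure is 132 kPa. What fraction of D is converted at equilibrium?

X = 0.443

Let X = conversion of D (basis 1 mol D); extent of reaction ξ = 0.5X.
Species balance: n_D = 1 − X; n_E = 0.5X.
Total moles n_T = 1 − 0.5X.
y_i = n_i/n_T, p_i = y_i·P. K_p = p_E / (p_D^2).
This yields a degree-2 equation in X; solving on (0,1), X = 0.443.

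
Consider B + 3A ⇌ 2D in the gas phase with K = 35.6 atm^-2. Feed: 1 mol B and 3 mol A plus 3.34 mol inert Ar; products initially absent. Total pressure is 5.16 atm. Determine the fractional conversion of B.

X = 0.764

Basis: 1 mol B initially; let X = conversion of B. Extent ξ = X.
Species balance: n_B = 1 − X; n_A = 3 − 3X; n_D = 2X; n_I = 3.34 (inert).
n_T = Σnᵢ = 7.34 − 2X.
y_i = n_i/n_T, p_i = y_i·P. K = p_D^2 / (p_B p_A^3).
Equating to 35.6 atm^-2 and solving on 0 < X < 1: X = 0.764.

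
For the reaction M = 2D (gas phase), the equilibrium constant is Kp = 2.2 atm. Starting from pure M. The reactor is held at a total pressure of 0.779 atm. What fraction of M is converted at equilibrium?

Take 1 mol M as basis and let X be its fractional conversion, so ξ = X.
Species balance: n_M = 1 − X; n_D = 2X.
Summing: n_T = 1 + X.
y_i = n_i/n_T, p_i = y_i·P. Kp = p_D^2 / (p_M).
Setting this equal to 2.2 atm and taking the physical root (0 < X < 1) gives X = 0.643.

X = 0.643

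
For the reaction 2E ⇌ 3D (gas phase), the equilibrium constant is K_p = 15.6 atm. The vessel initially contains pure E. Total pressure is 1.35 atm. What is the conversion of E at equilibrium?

X = 0.718

Take 1 mol E as basis and let X be its fractional conversion, so ξ = 0.5X.
Moles: n_E = 1 − X; n_D = 1.5X.
Summing: n_T = 1 + 0.5X.
Mole fractions y_i = n_i/n_T; K_p = p_D^3 / (p_E^2) with p_i = y_i·P.
Setting this equal to 15.6 atm and taking the physical root (0 < X < 1) gives X = 0.718.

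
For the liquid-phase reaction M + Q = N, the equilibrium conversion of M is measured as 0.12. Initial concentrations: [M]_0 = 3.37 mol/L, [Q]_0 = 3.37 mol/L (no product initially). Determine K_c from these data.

Let X = conversion of M.
Concentrations: [M] = 3.37 − 3.37X; [Q] = 3.37 − 3.37X; [N] = 3.37X.
At X = 0.12: [M] = 2.97, [Q] = 2.97, [N] = 0.404.
K_c = [N] / ([M] [Q]) = 0.046 L/mol.

K_c = 0.046 L/mol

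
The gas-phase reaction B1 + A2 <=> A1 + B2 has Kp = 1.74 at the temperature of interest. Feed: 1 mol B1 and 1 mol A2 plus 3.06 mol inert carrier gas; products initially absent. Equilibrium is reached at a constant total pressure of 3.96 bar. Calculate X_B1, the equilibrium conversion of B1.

Take 1 mol B1 as basis and let X be its fractional conversion, so ξ = X.
At extent ξ: n_B1 = 1 − X; n_A2 = 1 − X; n_A1 = X; n_B2 = X; n_I = 3.06 (inert).
Total moles n_T = 5.06 (Δν = 0, constant).
y_i = n_i/n_T, p_i = y_i·P. Kp = p_A1 p_B2 / (p_B1 p_A2).
This yields a degree-2 equation in X; solving on (0,1), X = 0.569.

X = 0.569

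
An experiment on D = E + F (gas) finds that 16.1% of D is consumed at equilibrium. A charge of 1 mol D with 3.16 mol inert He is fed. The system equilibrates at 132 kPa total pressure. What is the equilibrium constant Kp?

Kp = 0.944 kPa

Take 1 mol D as basis and let X be its fractional conversion, so ξ = X.
Moles: n_D = 1 − X; n_E = X; n_F = X; n_I = 3.16 (inert).
Total moles n_T = 4.16 + X.
At X = 0.161: n_D = 0.839, n_E = 0.161, n_F = 0.161, n_T = 4.32.
p_i = (n_i/n_T)·P. Kp = p_E p_F / (p_D) = 0.944 kPa.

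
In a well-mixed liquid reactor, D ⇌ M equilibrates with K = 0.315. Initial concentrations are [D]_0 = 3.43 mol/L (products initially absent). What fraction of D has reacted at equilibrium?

Let X = conversion of D; extent ξ = 3.43·X mol/L.
Concentrations: [D] = 3.43 − 3.43X; [M] = 3.43X.
K = [M] / ([D]).
Equating to 0.315: the physical root is X = 0.240.

X = 0.240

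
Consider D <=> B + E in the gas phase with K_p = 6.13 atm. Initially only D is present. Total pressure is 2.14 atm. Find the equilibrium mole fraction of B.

y_B = 0.463

Let X = conversion of D (basis 1 mol D); extent of reaction ξ = X.
At extent ξ: n_D = 1 − X; n_B = X; n_E = X.
Summing: n_T = 1 + X.
y_i = n_i/n_T, p_i = y_i·P. K_p = p_B p_E / (p_D).
Substituting and setting equal to 6.13 atm gives a polynomial in X; the root in (0,1) is X = 0.861.
Then n_B = 0.861, n_T = 1.86, so y_B = 0.463.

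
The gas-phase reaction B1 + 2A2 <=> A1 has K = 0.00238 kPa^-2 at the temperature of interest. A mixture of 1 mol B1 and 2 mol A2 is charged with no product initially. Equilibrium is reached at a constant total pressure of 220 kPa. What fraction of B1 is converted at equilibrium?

Take 1 mol B1 as basis and let X be its fractional conversion, so ξ = X.
Mole table: n_B1 = 1 − X; n_A2 = 2 − 2X; n_A1 = X.
Total moles n_T = 3 − 2X.
With p_i = (n_i/n_T)P, K = p_A1 / (p_B1 p_A2^2).
This yields a degree-3 equation in X; solving on (0,1), X = 0.854.

X = 0.854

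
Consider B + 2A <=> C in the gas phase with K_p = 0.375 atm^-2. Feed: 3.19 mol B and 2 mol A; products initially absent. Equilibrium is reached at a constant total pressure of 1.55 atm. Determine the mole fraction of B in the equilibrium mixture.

Basis: 2 mol A initially; let X = conversion of A. Extent ξ = X.
Species balance: n_B = 3.19 − X; n_A = 2 − 2X; n_C = X.
n_T = Σnᵢ = 5.19 − 2X.
With p_i = (n_i/n_T)P, K_p = p_C / (p_B p_A^2).
Equating to 0.375 atm^-2 and solving on 0 < X < 1: X = 0.263.
Then n_B = 2.93, n_T = 4.66, so y_B = 0.628.

y_B = 0.628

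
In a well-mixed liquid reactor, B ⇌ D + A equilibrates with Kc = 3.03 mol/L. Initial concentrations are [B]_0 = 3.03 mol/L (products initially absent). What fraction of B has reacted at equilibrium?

X = 0.618

Let X = conversion of B; extent ξ = 3.03·X mol/L.
Concentrations: [B] = 3.03 − 3.03X; [D] = 3.03X; [A] = 3.03X.
Kc = [D] [A] / ([B]).
Solving Kc = 3.03 for X ∈ (0,1): X = 0.618.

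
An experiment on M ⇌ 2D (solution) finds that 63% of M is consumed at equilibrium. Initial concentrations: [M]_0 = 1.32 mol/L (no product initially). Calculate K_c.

Let X = conversion of M.
Concentrations: [M] = 1.32 − 1.32X; [D] = 2.64X.
At X = 0.63: [M] = 0.488, [D] = 1.66.
K_c = [D]^2 / ([M]) = 5.66 mol/L.

K_c = 5.66 mol/L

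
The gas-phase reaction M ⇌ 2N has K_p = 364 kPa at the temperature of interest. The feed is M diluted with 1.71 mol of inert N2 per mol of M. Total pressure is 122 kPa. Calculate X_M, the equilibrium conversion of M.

Basis: 1 mol M initially; let X = conversion of M. Extent ξ = X.
Mole table: n_M = 1 − X; n_N = 2X; n_I = 1.71 (inert).
Total moles n_T = 2.71 + X.
With p_i = (n_i/n_T)P, K_p = p_N^2 / (p_M).
Substituting and setting equal to 364 kPa gives a polynomial in X; the root in (0,1) is X = 0.771.

X = 0.771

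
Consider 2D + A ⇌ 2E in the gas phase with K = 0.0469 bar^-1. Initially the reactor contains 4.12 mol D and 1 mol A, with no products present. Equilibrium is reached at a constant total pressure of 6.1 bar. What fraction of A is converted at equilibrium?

X = 0.341

Take 1 mol A as basis and let X be its fractional conversion, so ξ = X.
Mole table: n_D = 4.12 − 2X; n_A = 1 − X; n_E = 2X.
Total moles n_T = 5.12 − X.
With p_i = (n_i/n_T)P, K = p_E^2 / (p_D^2 p_A).
Equating to 0.0469 bar^-1 and solving on 0 < X < 1: X = 0.341.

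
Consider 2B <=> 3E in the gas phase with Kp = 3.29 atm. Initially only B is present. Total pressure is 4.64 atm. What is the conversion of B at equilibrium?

Take 1 mol B as basis and let X be its fractional conversion, so ξ = 0.5X.
Moles: n_B = 1 − X; n_E = 1.5X.
n_T = Σnᵢ = 1 + 0.5X.
With p_i = (n_i/n_T)P, Kp = p_E^3 / (p_B^2).
Setting this equal to 3.29 atm and taking the physical root (0 < X < 1) gives X = 0.434.

X = 0.434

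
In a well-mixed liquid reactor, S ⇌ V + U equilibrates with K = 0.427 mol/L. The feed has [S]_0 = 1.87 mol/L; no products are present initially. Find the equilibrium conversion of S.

Let X = conversion of S; extent ξ = 1.87·X mol/L.
Concentrations: [S] = 1.87 − 1.87X; [V] = 1.87X; [U] = 1.87X.
K = [V] [U] / ([S]).
Setting equal to 0.427 and solving for X on (0,1) gives X = 0.377.

X = 0.377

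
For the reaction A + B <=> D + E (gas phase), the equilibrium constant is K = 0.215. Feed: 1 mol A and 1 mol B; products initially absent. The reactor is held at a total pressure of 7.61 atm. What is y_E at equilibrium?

y_E = 0.158

Basis: 1 mol A initially; let X = conversion of A. Extent ξ = X.
Species balance: n_A = 1 − X; n_B = 1 − X; n_D = X; n_E = X.
Total moles n_T = 2 (Δν = 0, constant).
y_i = n_i/n_T, p_i = y_i·P. K = p_D p_E / (p_A p_B).
Setting this equal to 0.215 and taking the physical root (0 < X < 1) gives X = 0.317.
Then n_E = 0.317, n_T = 2, so y_E = 0.158.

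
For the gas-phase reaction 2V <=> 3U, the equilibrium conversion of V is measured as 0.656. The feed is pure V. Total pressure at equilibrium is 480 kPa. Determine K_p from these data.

Basis: 1 mol V initially; let X = conversion of V. Extent ξ = 0.5X.
Species balance: n_V = 1 − X; n_U = 1.5X.
Total moles n_T = 1 + 0.5X.
At X = 0.656: n_V = 0.344, n_U = 0.984, n_T = 1.33.
p_i = (n_i/n_T)·P. K_p = p_U^3 / (p_V^2) = 2.91e+03 kPa.

K_p = 2.91e+03 kPa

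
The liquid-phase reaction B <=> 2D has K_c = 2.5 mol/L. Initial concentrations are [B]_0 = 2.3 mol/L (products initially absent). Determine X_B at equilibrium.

X = 0.403

Let X = conversion of B; extent ξ = 2.3·X mol/L.
Concentrations: [B] = 2.3 − 2.3X; [D] = 4.6X.
K_c = [D]^2 / ([B]).
This equals 2.5 at X = 0.403 (the root in 0 < X < 1).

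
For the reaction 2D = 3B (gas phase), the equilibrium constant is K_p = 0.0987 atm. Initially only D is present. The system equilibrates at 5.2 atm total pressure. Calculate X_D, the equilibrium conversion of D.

Let X = conversion of D (basis 1 mol D); extent of reaction ξ = 0.5X.
Moles: n_D = 1 − X; n_B = 1.5X.
Total moles n_T = 1 + 0.5X.
Mole fractions y_i = n_i/n_T; K_p = p_B^3 / (p_D^2) with p_i = y_i·P.
Setting this equal to 0.0987 atm and taking the physical root (0 < X < 1) gives X = 0.162.

X = 0.162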